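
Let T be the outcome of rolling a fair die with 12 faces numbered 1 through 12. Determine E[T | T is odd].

6

Given T is odd, T is equally likely to be any of {1, 3, 5, 7, 9, 11}.
E[T | T is odd] = (1 + 3 + 5 + 7 + 9 + 11) / 6 = 6.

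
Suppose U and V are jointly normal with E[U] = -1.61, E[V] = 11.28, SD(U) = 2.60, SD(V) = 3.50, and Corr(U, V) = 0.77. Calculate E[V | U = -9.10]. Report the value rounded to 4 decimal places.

For a bivariate normal, E[V | U=x] = μ_V + ρ·(σ_V/σ_U)·(x − μ_U).
E[V | U=-9.10] = 11.28 + (0.77)·(3.50/2.60)·(-9.10 − (-1.61)) = 11.28 + (1.03654)·(-7.49) = 3.5163.

3.5163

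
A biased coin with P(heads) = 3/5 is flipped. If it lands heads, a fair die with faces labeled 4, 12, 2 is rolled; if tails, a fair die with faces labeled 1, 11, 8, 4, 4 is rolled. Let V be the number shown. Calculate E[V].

146/25

E[V | heads] = (4+12+2)/3 = 6.
E[V | tails] = (1+11+8+4+4)/5 = 28/5.
By the law of total expectation,
E[V] = (3/5)·(6) + (2/5)·(28/5) = 146/25.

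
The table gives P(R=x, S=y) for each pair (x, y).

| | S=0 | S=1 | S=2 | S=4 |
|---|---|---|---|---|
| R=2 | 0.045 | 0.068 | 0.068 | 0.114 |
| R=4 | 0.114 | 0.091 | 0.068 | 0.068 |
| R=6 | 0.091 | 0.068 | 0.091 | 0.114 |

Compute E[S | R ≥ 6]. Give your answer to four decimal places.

P(R ≥ 6) = 0.364.
Summing S·P(R=x,S=y) over the conditioning event gives 0.706.
E[S | R ≥ 6] = (0.706) / (0.364) = 1.9396.

1.9396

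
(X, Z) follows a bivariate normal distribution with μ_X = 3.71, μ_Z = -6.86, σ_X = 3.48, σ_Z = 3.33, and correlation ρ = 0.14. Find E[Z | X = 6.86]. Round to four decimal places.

-6.4380

The regression of Z on X has slope ρ·σ_Z/σ_X and passes through (μ_X, μ_Z).
E[Z | X=6.86] = -6.86 + (0.14)·(3.33/3.48)·(6.86 − (3.71)) = -6.86 + (0.13397)·(3.15) = -6.4380.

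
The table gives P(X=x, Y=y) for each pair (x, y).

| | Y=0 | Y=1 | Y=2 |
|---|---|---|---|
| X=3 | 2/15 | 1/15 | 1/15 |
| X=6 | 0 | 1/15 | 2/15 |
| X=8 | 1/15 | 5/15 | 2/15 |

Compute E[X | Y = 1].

7

P(Y = 1) = 7/15.
Σ X·P over the event = 3·(1/15) + 6·(1/15) + 8·(5/15) = 49/15.
E[X | Y = 1] = (49/15) / (7/15) = 7.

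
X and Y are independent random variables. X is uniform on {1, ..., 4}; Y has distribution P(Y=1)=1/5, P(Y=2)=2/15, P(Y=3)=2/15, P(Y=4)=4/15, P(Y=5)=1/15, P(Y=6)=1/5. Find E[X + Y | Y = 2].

P(Y = 2) = 2/15.
Summing (X+Y)·P(x,y) over outcomes with Y = 2 gives 3/5.
E[X + Y | Y = 2] = (3/5) / (2/15) = 9/2.

9/2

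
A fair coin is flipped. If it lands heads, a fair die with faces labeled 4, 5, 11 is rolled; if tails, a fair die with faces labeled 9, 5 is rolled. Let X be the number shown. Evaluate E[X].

E[X | heads] = (4+5+11)/3 = 20/3.
E[X | tails] = (9+5)/2 = 7.
By the law of total expectation,
E[X] = (1/2)·(20/3) + (1/2)·(7) = 41/6.

41/6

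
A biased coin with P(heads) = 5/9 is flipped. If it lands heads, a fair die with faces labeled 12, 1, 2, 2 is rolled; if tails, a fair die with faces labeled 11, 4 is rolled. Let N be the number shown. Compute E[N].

205/36

E[N | heads] = (12+1+2+2)/4 = 17/4.
E[N | tails] = (11+4)/2 = 15/2.
E[N] = (5/9)·(17/4) + (4/9)·(15/2) = 205/36.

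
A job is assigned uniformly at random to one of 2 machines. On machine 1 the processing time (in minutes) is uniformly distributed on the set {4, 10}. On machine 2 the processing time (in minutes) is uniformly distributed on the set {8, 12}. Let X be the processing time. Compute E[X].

E[X | machine 1] = (4+10)/2 = 7.
E[X | machine 2] = (8+12)/2 = 10.
E[X] = (1/2)·(7) + (1/2)·(10) = 17/2.

17/2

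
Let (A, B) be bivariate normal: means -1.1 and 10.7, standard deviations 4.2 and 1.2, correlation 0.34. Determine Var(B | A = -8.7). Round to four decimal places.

1.2735

For a bivariate normal, Var(B | A=x) = σ_B²(1 − ρ²).
Var(B | A=-8.7) = (1.2)²·(1 − (0.34)²) = 1.44·0.8844 = 1.2735.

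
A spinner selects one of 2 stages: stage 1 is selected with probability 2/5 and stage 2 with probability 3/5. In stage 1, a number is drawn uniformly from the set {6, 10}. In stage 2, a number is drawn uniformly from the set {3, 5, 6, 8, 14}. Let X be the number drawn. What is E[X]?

188/25

E[X | stage 1] = (6+10)/2 = 8.
E[X | stage 2] = (3+5+6+8+14)/5 = 36/5.
By the law of total expectation,
E[X] = (2/5)·(8) + (3/5)·(36/5) = 188/25.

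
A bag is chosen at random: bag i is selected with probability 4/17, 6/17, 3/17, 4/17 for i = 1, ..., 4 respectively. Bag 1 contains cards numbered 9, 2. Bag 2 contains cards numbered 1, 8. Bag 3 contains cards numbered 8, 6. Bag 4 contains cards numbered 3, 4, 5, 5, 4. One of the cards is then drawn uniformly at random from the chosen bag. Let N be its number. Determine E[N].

434/85

E[N | bag 1] = (9+2)/2 = 11/2.
E[N | bag 2] = (1+8)/2 = 9/2.
E[N | bag 3] = (8+6)/2 = 7.
E[N | bag 4] = (3+4+5+5+4)/5 = 21/5.
By the law of total expectation,
E[N] = (4/17)·(11/2) + (6/17)·(9/2) + (3/17)·(7) + (4/17)·(21/5) = 434/85.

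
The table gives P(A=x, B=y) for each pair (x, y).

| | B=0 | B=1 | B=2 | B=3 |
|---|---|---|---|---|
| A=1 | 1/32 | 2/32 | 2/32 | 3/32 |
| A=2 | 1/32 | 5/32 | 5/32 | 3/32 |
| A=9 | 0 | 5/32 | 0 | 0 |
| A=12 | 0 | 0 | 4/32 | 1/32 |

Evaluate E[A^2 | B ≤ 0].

5/2

P(B ≤ 0) = 1/16.
Σ A^2·P over the event = 1·(1/32) + 4·(1/32) = 5/32.
E[A^2 | B ≤ 0] = (5/32) / (1/16) = 5/2.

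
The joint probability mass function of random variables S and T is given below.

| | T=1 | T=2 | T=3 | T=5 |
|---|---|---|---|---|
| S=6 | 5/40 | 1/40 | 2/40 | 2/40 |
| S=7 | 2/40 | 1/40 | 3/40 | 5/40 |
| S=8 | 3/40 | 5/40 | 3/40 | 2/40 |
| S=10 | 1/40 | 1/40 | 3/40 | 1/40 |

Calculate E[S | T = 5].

73/10

P(T = 5) = 1/4.
Σ S·P over the event = 6·(2/40) + 7·(5/40) + 8·(2/40) + 10·(1/40) = 73/40.
E[S | T = 5] = (73/40) / (1/4) = 73/10.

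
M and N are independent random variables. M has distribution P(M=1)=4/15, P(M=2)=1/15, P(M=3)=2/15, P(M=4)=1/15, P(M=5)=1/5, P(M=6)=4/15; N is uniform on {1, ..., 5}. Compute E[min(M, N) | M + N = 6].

P(M + N = 6) = 11/75.
Summing min(M,N)·P(x,y) over outcomes with M + N = 6 gives 17/75.
E[min(M, N) | M + N = 6] = (17/75) / (11/75) = 17/11.

17/11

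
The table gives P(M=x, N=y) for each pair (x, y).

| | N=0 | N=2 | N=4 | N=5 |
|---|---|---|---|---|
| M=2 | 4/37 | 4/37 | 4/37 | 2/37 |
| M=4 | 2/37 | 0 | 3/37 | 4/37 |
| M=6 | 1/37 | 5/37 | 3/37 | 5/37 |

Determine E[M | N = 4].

P(N = 4) = 10/37.
Σ M·P over the event = 2·(4/37) + 4·(3/37) + 6·(3/37) = 38/37.
E[M | N = 4] = (38/37) / (10/37) = 19/5.

19/5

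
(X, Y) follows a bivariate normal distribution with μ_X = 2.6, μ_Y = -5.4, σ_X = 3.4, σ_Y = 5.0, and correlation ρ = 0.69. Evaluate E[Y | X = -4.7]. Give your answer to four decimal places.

-12.8074

For a bivariate normal, E[Y | X=x] = μ_Y + ρ·(σ_Y/σ_X)·(x − μ_X).
E[Y | X=-4.7] = -5.4 + (0.69)·(5.0/3.4)·(-4.7 − (2.6)) = -5.4 + (1.01471)·(-7.3) = -12.8074.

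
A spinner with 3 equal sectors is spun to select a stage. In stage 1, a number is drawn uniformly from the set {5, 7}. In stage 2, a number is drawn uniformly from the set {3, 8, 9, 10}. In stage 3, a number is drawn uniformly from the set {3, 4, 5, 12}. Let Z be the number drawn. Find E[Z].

E[Z | stage 1] = (5+7)/2 = 6.
E[Z | stage 2] = (3+8+9+10)/4 = 15/2.
E[Z | stage 3] = (3+4+5+12)/4 = 6.
E[Z] = (1/3)·(6) + (1/3)·(15/2) + (1/3)·(6) = 13/2.

13/2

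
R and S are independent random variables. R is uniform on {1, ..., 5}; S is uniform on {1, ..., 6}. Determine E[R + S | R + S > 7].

9

Outcomes with R + S > 7: (2,6), (3,5), (3,6), (4,4), (4,5), (4,6), (5,3), (5,4), (5,5), (5,6), each with probability 1/30.
E[R + S | R + S > 7] = (8 + 8 + 9 + 8 + 9 + 10 + 8 + 9 + 10 + 11) / 10 = 9.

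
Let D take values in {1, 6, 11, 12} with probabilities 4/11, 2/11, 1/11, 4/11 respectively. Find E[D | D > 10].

P(D > 10) = 5/11.
Σ over the event: 11·1/11 + 12·4/11 = 59/11.
E[D | D > 10] = (59/11) / (5/11) = 59/5.

59/5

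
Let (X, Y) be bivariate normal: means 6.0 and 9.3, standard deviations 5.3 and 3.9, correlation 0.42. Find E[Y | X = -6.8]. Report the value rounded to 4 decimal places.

5.3441

For a bivariate normal, E[Y | X=x] = μ_Y + ρ·(σ_Y/σ_X)·(x − μ_X).
E[Y | X=-6.8] = 9.3 + (0.42)·(3.9/5.3)·(-6.8 − (6.0)) = 9.3 + (0.309057)·(-12.8) = 5.3441.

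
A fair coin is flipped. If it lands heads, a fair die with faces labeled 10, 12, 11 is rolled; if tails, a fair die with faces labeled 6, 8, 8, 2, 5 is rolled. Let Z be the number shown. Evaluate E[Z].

E[Z | heads] = (10+12+11)/3 = 11.
E[Z | tails] = (6+8+8+2+5)/5 = 29/5.
By the law of total expectation,
E[Z] = (1/2)·(11) + (1/2)·(29/5) = 42/5.

42/5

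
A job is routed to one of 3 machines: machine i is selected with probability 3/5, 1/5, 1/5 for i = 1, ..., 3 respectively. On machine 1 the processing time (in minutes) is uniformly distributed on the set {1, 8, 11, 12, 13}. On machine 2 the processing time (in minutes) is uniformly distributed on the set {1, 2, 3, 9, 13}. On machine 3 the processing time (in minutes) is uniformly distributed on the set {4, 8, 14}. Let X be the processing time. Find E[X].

E[X | machine 1] = (1+8+11+12+13)/5 = 9.
E[X | machine 2] = (1+2+3+9+13)/5 = 28/5.
E[X | machine 3] = (4+8+14)/3 = 26/3.
By the law of total expectation,
E[X] = (3/5)·(9) + (1/5)·(28/5) + (1/5)·(26/3) = 619/75.

619/75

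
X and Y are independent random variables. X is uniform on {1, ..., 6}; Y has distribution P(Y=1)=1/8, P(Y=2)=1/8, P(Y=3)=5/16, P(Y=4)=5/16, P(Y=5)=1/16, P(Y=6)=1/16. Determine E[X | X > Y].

53/11

P(X > Y) = 11/24.
Summing X·P(x,y) over outcomes with X > Y gives 53/24.
E[X | X > Y] = (53/24) / (11/24) = 53/11.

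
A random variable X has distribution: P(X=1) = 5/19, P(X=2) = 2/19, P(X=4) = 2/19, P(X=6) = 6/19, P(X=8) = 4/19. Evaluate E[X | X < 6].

17/9

P(X < 6) = 9/19.
Σ over the event: 1·5/19 + 2·2/19 + 4·2/19 = 17/19.
E[X | X < 6] = (17/19) / (9/19) = 17/9.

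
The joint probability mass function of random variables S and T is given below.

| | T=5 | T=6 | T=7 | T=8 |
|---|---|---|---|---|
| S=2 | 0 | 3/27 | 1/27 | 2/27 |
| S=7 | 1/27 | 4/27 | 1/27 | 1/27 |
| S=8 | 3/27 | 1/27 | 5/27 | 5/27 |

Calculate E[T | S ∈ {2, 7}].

85/13

P(S ∈ {2, 7}) = 13/27.
Summing T·P(S=x,T=y) over the conditioning event gives 85/27.
E[T | S ∈ {2, 7}] = (85/27) / (13/27) = 85/13.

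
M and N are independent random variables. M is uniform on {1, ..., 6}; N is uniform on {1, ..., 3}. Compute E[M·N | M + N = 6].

P(M + N = 6) = 1/6.
Summing MN·P(x,y) over outcomes with M + N = 6 gives 11/9.
E[M·N | M + N = 6] = (11/9) / (1/6) = 22/3.

22/3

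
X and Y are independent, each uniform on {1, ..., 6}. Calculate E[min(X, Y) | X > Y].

7/3

P(X > Y) = 5/12.
Summing min(X,Y)·P(x,y) over outcomes with X > Y gives 35/36.
E[min(X, Y) | X > Y] = (35/36) / (5/12) = 7/3.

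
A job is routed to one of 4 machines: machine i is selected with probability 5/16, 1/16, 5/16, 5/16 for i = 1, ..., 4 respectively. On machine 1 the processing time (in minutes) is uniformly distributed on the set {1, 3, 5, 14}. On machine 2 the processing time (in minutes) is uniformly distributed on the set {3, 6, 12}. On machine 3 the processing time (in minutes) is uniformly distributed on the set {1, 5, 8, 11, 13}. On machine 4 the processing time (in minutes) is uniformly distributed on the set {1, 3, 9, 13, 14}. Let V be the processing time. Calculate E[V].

E[V | machine 1] = (1+3+5+14)/4 = 23/4.
E[V | machine 2] = (3+6+12)/3 = 7.
E[V | machine 3] = (1+5+8+11+13)/5 = 38/5.
E[V | machine 4] = (1+3+9+13+14)/5 = 8.
E[V] = (5/16)·(23/4) + (1/16)·(7) + (5/16)·(38/5) + (5/16)·(8) = 455/64.

455/64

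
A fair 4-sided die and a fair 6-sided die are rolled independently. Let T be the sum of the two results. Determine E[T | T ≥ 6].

52/7

P(T ≥ 6) = 7/12.
Σ over the event: 6·1/6 + 7·1/6 + 8·1/8 + 9·1/12 + 10·1/24 = 13/3.
E[T | T ≥ 6] = (13/3) / (7/12) = 52/7.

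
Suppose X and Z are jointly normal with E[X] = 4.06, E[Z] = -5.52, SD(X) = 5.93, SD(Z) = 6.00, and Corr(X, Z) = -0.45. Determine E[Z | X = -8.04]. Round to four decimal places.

-0.0107

For a bivariate normal, E[Z | X=x] = μ_Z + ρ·(σ_Z/σ_X)·(x − μ_X).
E[Z | X=-8.04] = -5.52 + (-0.45)·(6.00/5.93)·(-8.04 − (4.06)) = -5.52 + (-0.45531)·(-12.1) = -0.0107.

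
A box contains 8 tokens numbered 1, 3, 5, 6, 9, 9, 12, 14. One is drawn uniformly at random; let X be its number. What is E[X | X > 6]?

11

P(X > 6) = 1/2.
Σ over the event: 9·1/4 + 12·1/8 + 14·1/8 = 11/2.
E[X | X > 6] = (11/2) / (1/2) = 11.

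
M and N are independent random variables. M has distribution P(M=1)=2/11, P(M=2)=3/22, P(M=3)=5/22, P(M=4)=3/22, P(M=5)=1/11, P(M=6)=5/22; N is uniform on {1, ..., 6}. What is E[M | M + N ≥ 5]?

P(M + N ≥ 5) = 109/132.
Summing M·P(x,y) over outcomes with M + N ≥ 5 gives 141/44.
E[M | M + N ≥ 5] = (141/44) / (109/132) = 423/109.

423/109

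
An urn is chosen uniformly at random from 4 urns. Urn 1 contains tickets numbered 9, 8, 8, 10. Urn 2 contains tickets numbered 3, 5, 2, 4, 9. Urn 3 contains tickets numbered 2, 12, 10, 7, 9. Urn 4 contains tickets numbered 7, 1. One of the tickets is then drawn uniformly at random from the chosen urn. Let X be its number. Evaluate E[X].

E[X | urn 1] = (9+8+8+10)/4 = 35/4.
E[X | urn 2] = (3+5+2+4+9)/5 = 23/5.
E[X | urn 3] = (2+12+10+7+9)/5 = 8.
E[X | urn 4] = (7+1)/2 = 4.
By the law of total expectation,
E[X] = (1/4)·(35/4) + (1/4)·(23/5) + (1/4)·(8) + (1/4)·(4) = 507/80.

507/80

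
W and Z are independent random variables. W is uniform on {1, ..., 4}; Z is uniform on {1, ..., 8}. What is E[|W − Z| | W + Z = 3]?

Outcomes with W + Z = 3: (1,2), (2,1), each with probability 1/32.
E[|W − Z| | W + Z = 3] = (1 + 1) / 2 = 1.

1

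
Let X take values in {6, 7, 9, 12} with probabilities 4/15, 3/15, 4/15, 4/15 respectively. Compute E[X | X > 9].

12

P(X > 9) = 4/15.
Σ over the event: 12·4/15 = 16/5.
E[X | X > 9] = (16/5) / (4/15) = 12.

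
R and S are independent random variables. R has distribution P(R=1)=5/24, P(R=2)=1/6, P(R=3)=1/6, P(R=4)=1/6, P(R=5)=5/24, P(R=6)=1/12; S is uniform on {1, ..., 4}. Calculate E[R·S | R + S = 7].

P(R + S = 7) = 5/32.
Summing RS·P(x,y) over outcomes with R + S = 7 gives 79/48.
E[R·S | R + S = 7] = (79/48) / (5/32) = 158/15.

158/15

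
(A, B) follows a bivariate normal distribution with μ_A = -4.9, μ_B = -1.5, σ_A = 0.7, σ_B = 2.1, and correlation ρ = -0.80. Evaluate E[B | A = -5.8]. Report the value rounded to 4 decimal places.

0.6600

E[B | A=x] = μ_B + ρ(σ_B/σ_A)(x − μ_A) for jointly normal variables.
E[B | A=-5.8] = -1.5 + (-0.80)·(2.1/0.7)·(-5.8 − (-4.9)) = -1.5 + (-2.4)·(-0.9) = 0.6600.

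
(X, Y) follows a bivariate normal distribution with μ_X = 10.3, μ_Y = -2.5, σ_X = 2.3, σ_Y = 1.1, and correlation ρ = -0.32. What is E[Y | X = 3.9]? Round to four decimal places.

-1.5205

For a bivariate normal, E[Y | X=x] = μ_Y + ρ·(σ_Y/σ_X)·(x − μ_X).
E[Y | X=3.9] = -2.5 + (-0.32)·(1.1/2.3)·(3.9 − (10.3)) = -2.5 + (-0.15304)·(-6.4) = -1.5205.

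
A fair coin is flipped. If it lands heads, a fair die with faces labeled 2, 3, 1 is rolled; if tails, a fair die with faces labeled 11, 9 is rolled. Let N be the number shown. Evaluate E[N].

E[N | heads] = (2+3+1)/3 = 2.
E[N | tails] = (11+9)/2 = 10.
By the law of total expectation,
E[N] = (1/2)·(2) + (1/2)·(10) = 6.

6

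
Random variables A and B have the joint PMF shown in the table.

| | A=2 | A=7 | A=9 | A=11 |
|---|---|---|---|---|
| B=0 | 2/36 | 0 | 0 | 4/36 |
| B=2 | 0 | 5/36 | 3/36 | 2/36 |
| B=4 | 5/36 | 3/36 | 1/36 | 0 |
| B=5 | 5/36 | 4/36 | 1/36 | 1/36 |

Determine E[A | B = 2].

P(B = 2) = 5/18.
Σ A·P over the event = 7·(5/36) + 9·(3/36) + 11·(2/36) = 7/3.
E[A | B = 2] = (7/3) / (5/18) = 42/5.

42/5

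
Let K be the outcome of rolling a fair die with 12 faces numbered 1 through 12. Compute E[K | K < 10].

5

Given K < 10, K is equally likely to be any of {1, 2, 3, 4, 5, 6, 7, 8, 9}.
E[K | K < 10] = (1 + 2 + 3 + 4 + 5 + 6 + 7 + 8 + 9) / 9 = 5.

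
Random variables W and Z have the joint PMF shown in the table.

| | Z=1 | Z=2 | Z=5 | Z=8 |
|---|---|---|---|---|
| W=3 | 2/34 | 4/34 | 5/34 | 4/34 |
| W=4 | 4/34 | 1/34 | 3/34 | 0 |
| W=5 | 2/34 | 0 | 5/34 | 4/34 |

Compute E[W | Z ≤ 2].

48/13

P(Z ≤ 2) = 13/34.
Σ W·P over the event = 3·(2/34) + 3·(4/34) + 4·(4/34) + 4·(1/34) + 5·(2/34) = 24/17.
E[W | Z ≤ 2] = (24/17) / (13/34) = 48/13.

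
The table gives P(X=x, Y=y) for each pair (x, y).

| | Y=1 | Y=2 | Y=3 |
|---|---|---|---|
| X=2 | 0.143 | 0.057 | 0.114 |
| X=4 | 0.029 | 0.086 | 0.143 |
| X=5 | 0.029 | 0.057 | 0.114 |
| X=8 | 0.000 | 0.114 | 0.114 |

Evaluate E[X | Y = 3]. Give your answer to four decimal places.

P(Y = 3) = 0.485.
Σ X·P over the event = 2·(0.114) + 4·(0.143) + 5·(0.114) + 8·(0.114) = 2.282.
E[X | Y = 3] = (2.282) / (0.485) = 4.7052.

4.7052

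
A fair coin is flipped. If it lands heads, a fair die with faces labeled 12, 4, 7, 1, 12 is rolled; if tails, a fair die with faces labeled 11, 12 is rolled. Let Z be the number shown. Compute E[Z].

187/20

E[Z | heads] = (12+4+7+1+12)/5 = 36/5.
E[Z | tails] = (11+12)/2 = 23/2.
By the law of total expectation,
E[Z] = (1/2)·(36/5) + (1/2)·(23/2) = 187/20.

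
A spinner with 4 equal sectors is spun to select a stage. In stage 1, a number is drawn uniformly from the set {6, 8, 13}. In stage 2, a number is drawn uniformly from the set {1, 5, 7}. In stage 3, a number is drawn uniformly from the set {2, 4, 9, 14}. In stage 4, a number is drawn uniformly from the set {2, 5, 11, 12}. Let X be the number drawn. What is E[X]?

337/48

E[X | stage 1] = (6+8+13)/3 = 9.
E[X | stage 2] = (1+5+7)/3 = 13/3.
E[X | stage 3] = (2+4+9+14)/4 = 29/4.
E[X | stage 4] = (2+5+11+12)/4 = 15/2.
By the law of total expectation,
E[X] = (1/4)·(9) + (1/4)·(13/3) + (1/4)·(29/4) + (1/4)·(15/2) = 337/48.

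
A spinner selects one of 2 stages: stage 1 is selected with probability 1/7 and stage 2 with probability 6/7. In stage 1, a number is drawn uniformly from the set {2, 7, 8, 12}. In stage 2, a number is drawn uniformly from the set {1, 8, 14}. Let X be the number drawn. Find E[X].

E[X | stage 1] = (2+7+8+12)/4 = 29/4.
E[X | stage 2] = (1+8+14)/3 = 23/3.
By the law of total expectation,
E[X] = (1/7)·(29/4) + (6/7)·(23/3) = 213/28.

213/28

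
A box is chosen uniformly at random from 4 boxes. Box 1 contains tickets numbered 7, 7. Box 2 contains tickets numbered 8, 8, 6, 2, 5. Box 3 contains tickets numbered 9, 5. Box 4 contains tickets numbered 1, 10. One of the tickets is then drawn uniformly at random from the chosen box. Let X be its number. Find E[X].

E[X | box 1] = (7+7)/2 = 7.
E[X | box 2] = (8+8+6+2+5)/5 = 29/5.
E[X | box 3] = (9+5)/2 = 7.
E[X | box 4] = (1+10)/2 = 11/2.
E[X] = (1/4)·(7) + (1/4)·(29/5) + (1/4)·(7) + (1/4)·(11/2) = 253/40.

253/40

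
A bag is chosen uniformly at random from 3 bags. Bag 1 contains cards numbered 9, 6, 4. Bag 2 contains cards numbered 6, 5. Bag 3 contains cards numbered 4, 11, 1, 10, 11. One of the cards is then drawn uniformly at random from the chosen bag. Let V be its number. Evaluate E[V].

E[V | bag 1] = (9+6+4)/3 = 19/3.
E[V | bag 2] = (6+5)/2 = 11/2.
E[V | bag 3] = (4+11+1+10+11)/5 = 37/5.
By the law of total expectation,
E[V] = (1/3)·(19/3) + (1/3)·(11/2) + (1/3)·(37/5) = 577/90.

577/90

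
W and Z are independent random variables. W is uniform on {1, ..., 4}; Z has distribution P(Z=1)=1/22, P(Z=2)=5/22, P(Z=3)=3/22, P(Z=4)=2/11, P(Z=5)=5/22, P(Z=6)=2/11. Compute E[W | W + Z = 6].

42/17

P(W + Z = 6) = 17/88.
Summing W·P(x,y) over outcomes with W + Z = 6 gives 21/44.
E[W | W + Z = 6] = (21/44) / (17/88) = 42/17.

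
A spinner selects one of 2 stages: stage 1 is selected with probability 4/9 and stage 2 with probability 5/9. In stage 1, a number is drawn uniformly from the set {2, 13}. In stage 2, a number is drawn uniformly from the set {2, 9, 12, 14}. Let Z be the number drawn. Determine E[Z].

305/36

E[Z | stage 1] = (2+13)/2 = 15/2.
E[Z | stage 2] = (2+9+12+14)/4 = 37/4.
E[Z] = (4/9)·(15/2) + (5/9)·(37/4) = 305/36.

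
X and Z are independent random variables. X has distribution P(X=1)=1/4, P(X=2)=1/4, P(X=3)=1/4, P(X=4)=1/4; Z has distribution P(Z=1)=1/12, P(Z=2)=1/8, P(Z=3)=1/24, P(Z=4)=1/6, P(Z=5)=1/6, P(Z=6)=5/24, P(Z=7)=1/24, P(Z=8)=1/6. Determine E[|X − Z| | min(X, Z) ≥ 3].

85/38

P(min(X, Z) ≥ 3) = 19/48.
Summing |X−Z|·P(x,y) over outcomes with min(X, Z) ≥ 3 gives 85/96.
E[|X − Z| | min(X, Z) ≥ 3] = (85/96) / (19/48) = 85/38.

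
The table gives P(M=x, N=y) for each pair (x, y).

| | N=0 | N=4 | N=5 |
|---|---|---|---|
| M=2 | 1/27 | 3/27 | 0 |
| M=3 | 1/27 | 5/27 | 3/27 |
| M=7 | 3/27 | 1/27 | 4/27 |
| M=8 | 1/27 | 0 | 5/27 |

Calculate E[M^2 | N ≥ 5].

181/4

P(N ≥ 5) = 4/9.
Σ M^2·P over the event = 9·(3/27) + 49·(4/27) + 64·(5/27) = 181/9.
E[M^2 | N ≥ 5] = (181/9) / (4/9) = 181/4.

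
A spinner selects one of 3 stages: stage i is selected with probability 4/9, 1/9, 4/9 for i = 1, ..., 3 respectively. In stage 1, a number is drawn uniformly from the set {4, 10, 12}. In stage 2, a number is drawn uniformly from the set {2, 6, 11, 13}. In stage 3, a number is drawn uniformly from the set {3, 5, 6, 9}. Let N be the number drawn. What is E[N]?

E[N | stage 1] = (4+10+12)/3 = 26/3.
E[N | stage 2] = (2+6+11+13)/4 = 8.
E[N | stage 3] = (3+5+6+9)/4 = 23/4.
By the law of total expectation,
E[N] = (4/9)·(26/3) + (1/9)·(8) + (4/9)·(23/4) = 197/27.

197/27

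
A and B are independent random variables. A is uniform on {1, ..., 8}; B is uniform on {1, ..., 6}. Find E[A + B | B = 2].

Outcomes with B = 2: (1,2), (2,2), (3,2), (4,2), (5,2), (6,2), (7,2), (8,2), each with probability 1/48.
E[A + B | B = 2] = (3 + 4 + 5 + 6 + 7 + 8 + 9 + 10) / 8 = 13/2.

13/2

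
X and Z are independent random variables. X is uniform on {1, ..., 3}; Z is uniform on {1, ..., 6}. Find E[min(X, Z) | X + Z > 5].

20/9

Outcomes with X + Z > 5: (1,5), (1,6), (2,4), (2,5), (2,6), (3,3), (3,4), (3,5), (3,6), each with probability 1/18.
E[min(X, Z) | X + Z > 5] = (1 + 1 + 2 + 2 + 2 + 3 + 3 + 3 + 3) / 9 = 20/9.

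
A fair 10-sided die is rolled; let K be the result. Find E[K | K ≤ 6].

7/2

Given K ≤ 6, K is equally likely to be any of {1, 2, 3, 4, 5, 6}.
E[K | K ≤ 6] = (1 + 2 + 3 + 4 + 5 + 6) / 6 = 7/2.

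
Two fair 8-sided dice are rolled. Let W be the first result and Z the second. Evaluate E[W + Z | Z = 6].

P(Z = 6) = 1/8.
Summing (W+Z)·P(x,y) over outcomes with Z = 6 gives 21/16.
E[W + Z | Z = 6] = (21/16) / (1/8) = 21/2.

21/2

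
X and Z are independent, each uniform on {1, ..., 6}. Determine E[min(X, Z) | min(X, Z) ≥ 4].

41/9

P(min(X, Z) ≥ 4) = 1/4.
Summing min(X,Z)·P(x,y) over outcomes with min(X, Z) ≥ 4 gives 41/36.
E[min(X, Z) | min(X, Z) ≥ 4] = (41/36) / (1/4) = 41/9.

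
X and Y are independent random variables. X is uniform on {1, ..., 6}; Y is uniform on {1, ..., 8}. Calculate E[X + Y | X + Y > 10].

12

P(X + Y > 10) = 5/24.
Summing (X+Y)·P(x,y) over outcomes with X + Y > 10 gives 5/2.
E[X + Y | X + Y > 10] = (5/2) / (5/24) = 12.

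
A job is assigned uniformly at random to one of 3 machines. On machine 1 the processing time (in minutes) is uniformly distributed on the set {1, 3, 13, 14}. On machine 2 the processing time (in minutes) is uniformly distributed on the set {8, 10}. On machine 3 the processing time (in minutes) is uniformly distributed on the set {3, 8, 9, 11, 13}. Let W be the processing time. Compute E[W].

E[W | machine 1] = (1+3+13+14)/4 = 31/4.
E[W | machine 2] = (8+10)/2 = 9.
E[W | machine 3] = (3+8+9+11+13)/5 = 44/5.
By the law of total expectation,
E[W] = (1/3)·(31/4) + (1/3)·(9) + (1/3)·(44/5) = 511/60.

511/60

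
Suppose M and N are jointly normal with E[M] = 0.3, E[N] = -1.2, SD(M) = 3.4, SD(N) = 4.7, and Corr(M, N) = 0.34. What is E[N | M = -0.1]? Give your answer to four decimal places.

The regression of N on M has slope ρ·σ_N/σ_M and passes through (μ_M, μ_N).
E[N | M=-0.1] = -1.2 + (0.34)·(4.7/3.4)·(-0.1 − (0.3)) = -1.2 + (0.47)·(-0.4) = -1.3880.

-1.3880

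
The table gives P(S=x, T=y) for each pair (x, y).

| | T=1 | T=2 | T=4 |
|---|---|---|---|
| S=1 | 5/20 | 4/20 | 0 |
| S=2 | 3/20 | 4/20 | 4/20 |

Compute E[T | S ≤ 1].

P(S ≤ 1) = 9/20.
Σ T·P over the event = 1·(5/20) + 2·(4/20) = 13/20.
E[T | S ≤ 1] = (13/20) / (9/20) = 13/9.

13/9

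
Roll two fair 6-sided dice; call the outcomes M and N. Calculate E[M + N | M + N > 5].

106/13

P(M + N > 5) = 13/18.
Summing (M+N)·P(x,y) over outcomes with M + N > 5 gives 53/9.
E[M + N | M + N > 5] = (53/9) / (13/18) = 106/13.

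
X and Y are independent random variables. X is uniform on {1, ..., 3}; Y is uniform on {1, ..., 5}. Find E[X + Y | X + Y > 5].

Outcomes with X + Y > 5: (1,5), (2,4), (2,5), (3,3), (3,4), (3,5), each with probability 1/15.
E[X + Y | X + Y > 5] = (6 + 6 + 7 + 6 + 7 + 8) / 6 = 20/3.

20/3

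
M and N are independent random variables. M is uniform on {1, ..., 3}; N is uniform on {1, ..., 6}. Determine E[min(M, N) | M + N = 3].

Outcomes with M + N = 3: (1,2), (2,1), each with probability 1/18.
E[min(M, N) | M + N = 3] = (1 + 1) / 2 = 1.

1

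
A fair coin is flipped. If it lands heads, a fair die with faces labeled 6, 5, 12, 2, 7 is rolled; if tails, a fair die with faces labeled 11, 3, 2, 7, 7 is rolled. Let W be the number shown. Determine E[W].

E[W | heads] = (6+5+12+2+7)/5 = 32/5.
E[W | tails] = (11+3+2+7+7)/5 = 6.
E[W] = (1/2)·(32/5) + (1/2)·(6) = 31/5.

31/5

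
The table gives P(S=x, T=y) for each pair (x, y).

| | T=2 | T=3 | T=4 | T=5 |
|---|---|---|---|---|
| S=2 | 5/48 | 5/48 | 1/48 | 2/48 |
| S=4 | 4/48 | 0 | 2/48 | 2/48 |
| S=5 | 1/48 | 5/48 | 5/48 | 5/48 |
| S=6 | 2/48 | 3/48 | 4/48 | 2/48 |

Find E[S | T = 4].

59/12

P(T = 4) = 1/4.
Σ S·P over the event = 2·(1/48) + 4·(2/48) + 5·(5/48) + 6·(4/48) = 59/48.
E[S | T = 4] = (59/48) / (1/4) = 59/12.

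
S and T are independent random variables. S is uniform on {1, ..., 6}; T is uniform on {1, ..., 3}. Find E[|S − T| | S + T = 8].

P(S + T = 8) = 1/9.
Summing |S−T|·P(x,y) over outcomes with S + T = 8 gives 1/3.
E[|S − T| | S + T = 8] = (1/3) / (1/9) = 3.

3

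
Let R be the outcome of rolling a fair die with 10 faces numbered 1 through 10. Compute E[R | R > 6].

Given R > 6, R is equally likely to be any of {7, 8, 9, 10}.
E[R | R > 6] = (7 + 8 + 9 + 10) / 4 = 17/2.

17/2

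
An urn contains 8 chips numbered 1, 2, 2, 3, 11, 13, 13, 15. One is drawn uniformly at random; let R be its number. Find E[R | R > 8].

13

P(R > 8) = 1/2.
Σ over the event: 11·1/8 + 13·1/4 + 15·1/8 = 13/2.
E[R | R > 8] = (13/2) / (1/2) = 13.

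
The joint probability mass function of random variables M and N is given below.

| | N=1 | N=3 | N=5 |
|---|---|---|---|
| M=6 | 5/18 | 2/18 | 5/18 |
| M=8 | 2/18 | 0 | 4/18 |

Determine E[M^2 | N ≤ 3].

P(N ≤ 3) = 1/2.
Σ M^2·P over the event = 36·(5/18) + 36·(2/18) + 64·(2/18) = 190/9.
E[M^2 | N ≤ 3] = (190/9) / (1/2) = 380/9.

380/9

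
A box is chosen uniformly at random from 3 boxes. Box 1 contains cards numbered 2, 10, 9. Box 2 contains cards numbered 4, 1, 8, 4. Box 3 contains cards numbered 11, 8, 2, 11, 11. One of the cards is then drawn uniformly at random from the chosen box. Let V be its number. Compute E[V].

E[V | box 1] = (2+10+9)/3 = 7.
E[V | box 2] = (4+1+8+4)/4 = 17/4.
E[V | box 3] = (11+8+2+11+11)/5 = 43/5.
By the law of total expectation,
E[V] = (1/3)·(7) + (1/3)·(17/4) + (1/3)·(43/5) = 397/60.

397/60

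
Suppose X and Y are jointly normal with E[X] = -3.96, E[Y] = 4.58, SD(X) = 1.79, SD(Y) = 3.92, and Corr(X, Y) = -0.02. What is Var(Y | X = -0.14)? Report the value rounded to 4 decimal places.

For a bivariate normal, Var(Y | X=x) = σ_Y²(1 − ρ²).
Var(Y | X=-0.14) = (3.92)²·(1 − (-0.02)²) = 15.3664·0.9996 = 15.3603.

15.3603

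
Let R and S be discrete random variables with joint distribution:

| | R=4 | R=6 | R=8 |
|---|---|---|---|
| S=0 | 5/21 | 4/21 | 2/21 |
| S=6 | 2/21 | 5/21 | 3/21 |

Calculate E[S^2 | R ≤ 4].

P(R ≤ 4) = 1/3.
Σ S^2·P over the event = 0·(5/21) + 36·(2/21) = 24/7.
E[S^2 | R ≤ 4] = (24/7) / (1/3) = 72/7.

72/7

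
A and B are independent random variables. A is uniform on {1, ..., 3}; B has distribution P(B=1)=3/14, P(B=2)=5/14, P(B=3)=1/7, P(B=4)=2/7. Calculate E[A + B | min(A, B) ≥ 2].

119/22

P(min(A, B) ≥ 2) = 11/21.
Summing (A+B)·P(x,y) over outcomes with min(A, B) ≥ 2 gives 17/6.
E[A + B | min(A, B) ≥ 2] = (17/6) / (11/21) = 119/22.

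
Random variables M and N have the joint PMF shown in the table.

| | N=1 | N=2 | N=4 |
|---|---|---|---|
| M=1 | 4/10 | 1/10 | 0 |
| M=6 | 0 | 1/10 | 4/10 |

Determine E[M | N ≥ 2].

31/6

P(N ≥ 2) = 3/5.
Summing M·P(M=x,N=y) over the conditioning event gives 31/10.
E[M | N ≥ 2] = (31/10) / (3/5) = 31/6.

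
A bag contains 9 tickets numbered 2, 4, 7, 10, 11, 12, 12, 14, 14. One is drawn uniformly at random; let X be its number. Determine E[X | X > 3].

21/2

P(X > 3) = 8/9.
Σ over the event: 4·1/9 + 7·1/9 + 10·1/9 + 11·1/9 + 12·2/9 + 14·2/9 = 28/3.
E[X | X > 3] = (28/3) / (8/9) = 21/2.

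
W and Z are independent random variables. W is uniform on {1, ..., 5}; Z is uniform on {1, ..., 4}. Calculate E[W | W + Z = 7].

4

Outcomes with W + Z = 7: (3,4), (4,3), (5,2), each with probability 1/20.
E[W | W + Z = 7] = (3 + 4 + 5) / 3 = 4.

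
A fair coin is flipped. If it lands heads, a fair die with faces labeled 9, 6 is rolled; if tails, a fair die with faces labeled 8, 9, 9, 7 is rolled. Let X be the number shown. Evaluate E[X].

E[X | heads] = (9+6)/2 = 15/2.
E[X | tails] = (8+9+9+7)/4 = 33/4.
E[X] = (1/2)·(15/2) + (1/2)·(33/4) = 63/8.

63/8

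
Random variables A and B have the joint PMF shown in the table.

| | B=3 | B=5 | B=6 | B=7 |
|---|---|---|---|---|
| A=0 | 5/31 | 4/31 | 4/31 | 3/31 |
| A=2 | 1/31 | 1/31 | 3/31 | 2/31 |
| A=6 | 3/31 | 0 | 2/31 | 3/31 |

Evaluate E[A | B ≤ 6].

P(B ≤ 6) = 23/31.
Σ A·P over the event = 0·(5/31) + 0·(4/31) + 0·(4/31) + 2·(1/31) + 2·(1/31) + 2·(3/31) + 6·(3/31) + 6·(2/31) = 40/31.
E[A | B ≤ 6] = (40/31) / (23/31) = 40/23.

40/23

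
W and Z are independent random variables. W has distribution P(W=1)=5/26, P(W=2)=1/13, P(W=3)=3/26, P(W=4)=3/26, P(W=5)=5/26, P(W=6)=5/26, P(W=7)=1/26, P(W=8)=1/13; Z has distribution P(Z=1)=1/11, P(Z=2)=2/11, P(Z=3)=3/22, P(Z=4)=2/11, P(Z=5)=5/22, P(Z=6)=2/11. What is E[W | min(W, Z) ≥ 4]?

P(min(W, Z) ≥ 4) = 4/11.
Summing W·P(x,y) over outcomes with min(W, Z) ≥ 4 gives 45/22.
E[W | min(W, Z) ≥ 4] = (45/22) / (4/11) = 45/8.

45/8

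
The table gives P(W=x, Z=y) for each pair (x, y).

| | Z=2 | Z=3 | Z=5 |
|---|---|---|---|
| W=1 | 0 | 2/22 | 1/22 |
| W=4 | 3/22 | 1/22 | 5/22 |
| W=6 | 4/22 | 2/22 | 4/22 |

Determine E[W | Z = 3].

18/5

P(Z = 3) = 5/22.
Σ W·P over the event = 1·(2/22) + 4·(1/22) + 6·(2/22) = 9/11.
E[W | Z = 3] = (9/11) / (5/22) = 18/5.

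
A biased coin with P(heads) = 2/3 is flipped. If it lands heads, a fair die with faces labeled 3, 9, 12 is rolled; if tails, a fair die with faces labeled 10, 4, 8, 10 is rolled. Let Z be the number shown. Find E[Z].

E[Z | heads] = (3+9+12)/3 = 8.
E[Z | tails] = (10+4+8+10)/4 = 8.
E[Z] = (2/3)·(8) + (1/3)·(8) = 8.

8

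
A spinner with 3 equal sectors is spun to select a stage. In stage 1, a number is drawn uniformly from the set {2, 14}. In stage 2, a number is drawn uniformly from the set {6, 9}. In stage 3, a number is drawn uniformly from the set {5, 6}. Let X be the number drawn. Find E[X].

7

E[X | stage 1] = (2+14)/2 = 8.
E[X | stage 2] = (6+9)/2 = 15/2.
E[X | stage 3] = (5+6)/2 = 11/2.
E[X] = (1/3)·(8) + (1/3)·(15/2) + (1/3)·(11/2) = 7.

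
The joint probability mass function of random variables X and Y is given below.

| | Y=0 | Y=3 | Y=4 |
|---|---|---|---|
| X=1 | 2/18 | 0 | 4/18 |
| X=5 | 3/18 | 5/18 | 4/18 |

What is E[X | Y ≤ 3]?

21/5

P(Y ≤ 3) = 5/9.
Σ X·P over the event = 1·(2/18) + 5·(3/18) + 5·(5/18) = 7/3.
E[X | Y ≤ 3] = (7/3) / (5/9) = 21/5.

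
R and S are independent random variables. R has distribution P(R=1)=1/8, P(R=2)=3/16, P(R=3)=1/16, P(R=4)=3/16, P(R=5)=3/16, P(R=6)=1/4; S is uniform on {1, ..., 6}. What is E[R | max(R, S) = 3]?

P(max(R, S) = 3) = 1/12.
Summing R·P(x,y) over outcomes with max(R, S) = 3 gives 17/96.
E[R | max(R, S) = 3] = (17/96) / (1/12) = 17/8.

17/8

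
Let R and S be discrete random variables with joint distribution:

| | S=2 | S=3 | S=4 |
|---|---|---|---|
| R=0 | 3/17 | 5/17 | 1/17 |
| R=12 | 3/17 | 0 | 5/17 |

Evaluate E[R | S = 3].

0

P(S = 3) = 5/17.
Σ R·P over the event = 0·(5/17) = 0.
E[R | S = 3] = (0) / (5/17) = 0.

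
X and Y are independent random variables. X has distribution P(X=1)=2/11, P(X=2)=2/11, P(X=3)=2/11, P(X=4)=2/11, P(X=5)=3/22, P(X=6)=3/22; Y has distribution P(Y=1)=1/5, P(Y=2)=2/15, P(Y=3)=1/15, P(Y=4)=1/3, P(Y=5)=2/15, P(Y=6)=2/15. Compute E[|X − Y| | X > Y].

P(X > Y) = 64/165.
Summing |X−Y|·P(x,y) over outcomes with X > Y gives 289/330.
E[|X − Y| | X > Y] = (289/330) / (64/165) = 289/128.

289/128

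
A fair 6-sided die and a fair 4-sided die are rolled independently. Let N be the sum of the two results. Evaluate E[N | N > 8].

28/3

P(N > 8) = 1/8.
Σ over the event: 9·1/12 + 10·1/24 = 7/6.
E[N | N > 8] = (7/6) / (1/8) = 28/3.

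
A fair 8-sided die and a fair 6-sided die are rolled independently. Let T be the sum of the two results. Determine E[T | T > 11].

P(T > 11) = 1/8.
Σ over the event: 12·1/16 + 13·1/24 + 14·1/48 = 19/12.
E[T | T > 11] = (19/12) / (1/8) = 38/3.

38/3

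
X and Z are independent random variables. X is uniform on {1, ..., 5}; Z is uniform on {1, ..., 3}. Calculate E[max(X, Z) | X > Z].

35/9

P(X > Z) = 3/5.
Summing max(X,Z)·P(x,y) over outcomes with X > Z gives 7/3.
E[max(X, Z) | X > Z] = (7/3) / (3/5) = 35/9.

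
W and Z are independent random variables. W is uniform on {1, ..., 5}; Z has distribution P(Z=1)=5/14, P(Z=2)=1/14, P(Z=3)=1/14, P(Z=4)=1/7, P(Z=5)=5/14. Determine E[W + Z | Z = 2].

P(Z = 2) = 1/14.
Summing (W+Z)·P(x,y) over outcomes with Z = 2 gives 5/14.
E[W + Z | Z = 2] = (5/14) / (1/14) = 5.

5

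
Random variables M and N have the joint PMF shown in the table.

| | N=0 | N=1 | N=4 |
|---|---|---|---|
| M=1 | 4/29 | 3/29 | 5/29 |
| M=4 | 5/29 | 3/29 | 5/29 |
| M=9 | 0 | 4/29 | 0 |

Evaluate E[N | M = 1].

P(M = 1) = 12/29.
Σ N·P over the event = 0·(4/29) + 1·(3/29) + 4·(5/29) = 23/29.
E[N | M = 1] = (23/29) / (12/29) = 23/12.

23/12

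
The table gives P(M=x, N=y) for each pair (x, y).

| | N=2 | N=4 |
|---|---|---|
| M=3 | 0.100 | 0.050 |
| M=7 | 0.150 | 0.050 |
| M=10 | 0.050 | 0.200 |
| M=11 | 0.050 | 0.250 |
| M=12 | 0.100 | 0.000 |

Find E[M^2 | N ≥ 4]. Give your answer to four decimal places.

P(N ≥ 4) = 0.550.
Σ M^2·P over the event = 9·(0.050) + 49·(0.050) + 100·(0.200) + 121·(0.250) = 53.150.
E[M^2 | N ≥ 4] = (53.150) / (0.550) = 96.6364.

96.6364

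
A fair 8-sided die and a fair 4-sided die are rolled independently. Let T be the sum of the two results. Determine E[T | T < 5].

10/3

P(T < 5) = 3/16.
Σ over the event: 2·1/32 + 3·1/16 + 4·3/32 = 5/8.
E[T | T < 5] = (5/8) / (3/16) = 10/3.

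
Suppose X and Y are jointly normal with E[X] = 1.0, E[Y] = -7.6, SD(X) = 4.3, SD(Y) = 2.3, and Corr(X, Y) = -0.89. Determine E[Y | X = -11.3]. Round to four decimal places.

For a bivariate normal, E[Y | X=x] = μ_Y + ρ·(σ_Y/σ_X)·(x − μ_X).
E[Y | X=-11.3] = -7.6 + (-0.89)·(2.3/4.3)·(-11.3 − (1.0)) = -7.6 + (-0.47605)·(-12.3) = -1.7446.

-1.7446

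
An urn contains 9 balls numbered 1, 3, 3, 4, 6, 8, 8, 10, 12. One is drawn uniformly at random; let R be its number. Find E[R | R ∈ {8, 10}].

26/3

P(R ∈ {8, 10}) = 1/3.
Σ over the event: 8·2/9 + 10·1/9 = 26/9.
E[R | R ∈ {8, 10}] = (26/9) / (1/3) = 26/3.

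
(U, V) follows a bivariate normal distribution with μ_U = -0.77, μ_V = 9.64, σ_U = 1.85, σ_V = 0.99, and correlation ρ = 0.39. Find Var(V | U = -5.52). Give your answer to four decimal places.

For a bivariate normal, Var(V | U=x) = σ_V²(1 − ρ²).
Var(V | U=-5.52) = (0.99)²·(1 − (0.39)²) = 0.9801·0.8479 = 0.8310.

0.8310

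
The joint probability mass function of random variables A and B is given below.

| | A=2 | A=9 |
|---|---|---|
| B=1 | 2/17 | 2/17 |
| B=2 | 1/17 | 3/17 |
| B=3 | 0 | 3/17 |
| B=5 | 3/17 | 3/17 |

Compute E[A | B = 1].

11/2

P(B = 1) = 4/17.
Summing A·P(A=x,B=y) over the conditioning event gives 22/17.
E[A | B = 1] = (22/17) / (4/17) = 11/2.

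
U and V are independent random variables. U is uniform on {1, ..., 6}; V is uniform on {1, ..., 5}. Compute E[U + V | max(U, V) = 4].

44/7

P(max(U, V) = 4) = 7/30.
Summing (U+V)·P(x,y) over outcomes with max(U, V) = 4 gives 22/15.
E[U + V | max(U, V) = 4] = (22/15) / (7/30) = 44/7.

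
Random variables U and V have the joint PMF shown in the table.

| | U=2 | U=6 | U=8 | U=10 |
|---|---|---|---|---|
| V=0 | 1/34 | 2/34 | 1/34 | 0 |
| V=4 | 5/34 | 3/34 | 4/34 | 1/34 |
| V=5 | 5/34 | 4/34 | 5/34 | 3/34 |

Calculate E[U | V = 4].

70/13

P(V = 4) = 13/34.
Σ U·P over the event = 2·(5/34) + 6·(3/34) + 8·(4/34) + 10·(1/34) = 35/17.
E[U | V = 4] = (35/17) / (13/34) = 70/13.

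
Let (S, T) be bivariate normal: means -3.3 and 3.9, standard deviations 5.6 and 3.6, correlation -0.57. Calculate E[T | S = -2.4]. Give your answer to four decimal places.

3.5702

For a bivariate normal, E[T | S=x] = μ_T + ρ·(σ_T/σ_S)·(x − μ_S).
E[T | S=-2.4] = 3.9 + (-0.57)·(3.6/5.6)·(-2.4 − (-3.3)) = 3.9 + (-0.36643)·(0.9) = 3.5702.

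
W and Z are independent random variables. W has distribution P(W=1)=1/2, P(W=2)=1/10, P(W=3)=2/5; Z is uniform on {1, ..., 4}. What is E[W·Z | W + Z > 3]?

P(W + Z > 3) = 29/40.
Summing WZ·P(x,y) over outcomes with W + Z > 3 gives 173/40.
E[W·Z | W + Z > 3] = (173/40) / (29/40) = 173/29.

173/29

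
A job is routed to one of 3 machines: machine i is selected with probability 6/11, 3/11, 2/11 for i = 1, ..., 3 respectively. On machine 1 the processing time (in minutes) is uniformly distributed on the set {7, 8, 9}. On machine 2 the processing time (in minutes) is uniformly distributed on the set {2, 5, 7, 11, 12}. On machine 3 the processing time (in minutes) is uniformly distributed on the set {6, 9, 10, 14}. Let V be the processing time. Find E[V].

897/110

E[V | machine 1] = (7+8+9)/3 = 8.
E[V | machine 2] = (2+5+7+11+12)/5 = 37/5.
E[V | machine 3] = (6+9+10+14)/4 = 39/4.
By the law of total expectation,
E[V] = (6/11)·(8) + (3/11)·(37/5) + (2/11)·(39/4) = 897/110.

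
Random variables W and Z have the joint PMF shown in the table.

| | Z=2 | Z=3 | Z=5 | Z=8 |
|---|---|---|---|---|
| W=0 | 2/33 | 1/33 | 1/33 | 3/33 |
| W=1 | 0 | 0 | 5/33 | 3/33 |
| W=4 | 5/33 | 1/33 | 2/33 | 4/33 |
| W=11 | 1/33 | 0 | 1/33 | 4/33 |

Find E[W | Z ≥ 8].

P(Z ≥ 8) = 14/33.
Summing W·P(W=x,Z=y) over the conditioning event gives 21/11.
E[W | Z ≥ 8] = (21/11) / (14/33) = 9/2.

9/2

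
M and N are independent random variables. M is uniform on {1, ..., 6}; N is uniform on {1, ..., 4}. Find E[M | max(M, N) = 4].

Outcomes with max(M, N) = 4: (1,4), (2,4), (3,4), (4,1), (4,2), (4,3), (4,4), each with probability 1/24.
E[M | max(M, N) = 4] = (1 + 2 + 3 + 4 + 4 + 4 + 4) / 7 = 22/7.

22/7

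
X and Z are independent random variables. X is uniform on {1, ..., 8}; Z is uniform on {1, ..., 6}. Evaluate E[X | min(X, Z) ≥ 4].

6

P(min(X, Z) ≥ 4) = 5/16.
Summing X·P(x,y) over outcomes with min(X, Z) ≥ 4 gives 15/8.
E[X | min(X, Z) ≥ 4] = (15/8) / (5/16) = 6.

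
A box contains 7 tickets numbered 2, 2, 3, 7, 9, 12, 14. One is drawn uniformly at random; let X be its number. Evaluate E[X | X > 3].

21/2

P(X > 3) = 4/7.
Σ over the event: 7·1/7 + 9·1/7 + 12·1/7 + 14·1/7 = 6.
E[X | X > 3] = (6) / (4/7) = 21/2.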